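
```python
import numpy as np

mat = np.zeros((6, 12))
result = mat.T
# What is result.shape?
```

(12, 6)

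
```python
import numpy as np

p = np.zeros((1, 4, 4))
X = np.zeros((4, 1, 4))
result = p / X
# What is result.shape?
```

(4, 4, 4)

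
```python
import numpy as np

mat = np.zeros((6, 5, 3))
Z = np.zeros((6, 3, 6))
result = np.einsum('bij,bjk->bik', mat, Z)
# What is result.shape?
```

(6, 5, 6)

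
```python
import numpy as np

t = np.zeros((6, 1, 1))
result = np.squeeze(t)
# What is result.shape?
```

(6,)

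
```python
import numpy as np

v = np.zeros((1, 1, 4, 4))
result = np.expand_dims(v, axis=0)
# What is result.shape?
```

(1, 1, 1, 4, 4)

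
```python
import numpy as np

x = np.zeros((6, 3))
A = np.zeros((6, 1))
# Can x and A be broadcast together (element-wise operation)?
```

Yes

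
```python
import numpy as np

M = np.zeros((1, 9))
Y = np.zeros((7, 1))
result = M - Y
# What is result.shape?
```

(7, 9)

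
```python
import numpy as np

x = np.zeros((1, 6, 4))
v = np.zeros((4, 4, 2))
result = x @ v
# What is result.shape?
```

(4, 6, 2)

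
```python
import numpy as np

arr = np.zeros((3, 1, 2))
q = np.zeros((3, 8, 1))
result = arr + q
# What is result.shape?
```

(3, 8, 2)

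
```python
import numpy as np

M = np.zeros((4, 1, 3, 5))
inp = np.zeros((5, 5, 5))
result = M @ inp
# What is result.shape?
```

(4, 5, 3, 5)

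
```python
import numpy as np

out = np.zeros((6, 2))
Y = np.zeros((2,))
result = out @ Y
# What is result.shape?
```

(6,)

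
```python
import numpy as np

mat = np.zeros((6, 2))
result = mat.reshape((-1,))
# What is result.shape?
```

(12,)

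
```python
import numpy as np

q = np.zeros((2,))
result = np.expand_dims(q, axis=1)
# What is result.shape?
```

(2, 1)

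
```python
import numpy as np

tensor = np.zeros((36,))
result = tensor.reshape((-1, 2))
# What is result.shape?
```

(18, 2)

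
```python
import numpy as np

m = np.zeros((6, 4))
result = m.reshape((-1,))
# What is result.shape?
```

(24,)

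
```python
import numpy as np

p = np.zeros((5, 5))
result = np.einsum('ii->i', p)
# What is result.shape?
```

(5,)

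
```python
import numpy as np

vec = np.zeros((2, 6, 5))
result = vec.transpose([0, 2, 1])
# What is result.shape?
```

(2, 5, 6)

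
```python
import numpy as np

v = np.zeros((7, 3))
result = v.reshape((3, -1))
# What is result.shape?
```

(3, 7)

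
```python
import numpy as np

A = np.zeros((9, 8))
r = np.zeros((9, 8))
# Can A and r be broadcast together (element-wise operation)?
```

Yes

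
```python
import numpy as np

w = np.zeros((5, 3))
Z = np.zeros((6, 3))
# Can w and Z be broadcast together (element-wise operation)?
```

No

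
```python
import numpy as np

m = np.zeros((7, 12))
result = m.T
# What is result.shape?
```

(12, 7)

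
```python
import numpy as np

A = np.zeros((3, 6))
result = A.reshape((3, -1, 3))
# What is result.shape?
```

(3, 2, 3)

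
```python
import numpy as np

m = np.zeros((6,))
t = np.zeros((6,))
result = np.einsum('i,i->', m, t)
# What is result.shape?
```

()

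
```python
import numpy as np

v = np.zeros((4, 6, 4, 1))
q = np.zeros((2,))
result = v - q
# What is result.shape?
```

(4, 6, 4, 2)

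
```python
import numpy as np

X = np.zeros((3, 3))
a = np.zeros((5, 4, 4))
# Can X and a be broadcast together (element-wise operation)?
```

No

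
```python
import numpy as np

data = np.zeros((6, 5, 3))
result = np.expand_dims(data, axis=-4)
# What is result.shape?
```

(1, 6, 5, 3)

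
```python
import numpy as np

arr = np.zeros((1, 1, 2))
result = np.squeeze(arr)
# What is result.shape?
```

(2,)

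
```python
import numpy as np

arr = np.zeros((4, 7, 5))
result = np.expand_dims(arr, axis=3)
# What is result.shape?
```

(4, 7, 5, 1)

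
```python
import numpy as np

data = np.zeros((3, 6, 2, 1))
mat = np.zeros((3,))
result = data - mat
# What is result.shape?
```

(3, 6, 2, 3)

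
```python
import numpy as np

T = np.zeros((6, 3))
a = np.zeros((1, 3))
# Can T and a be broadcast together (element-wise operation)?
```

Yes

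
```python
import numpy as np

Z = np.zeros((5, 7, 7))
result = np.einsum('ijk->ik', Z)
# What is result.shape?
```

(5, 7)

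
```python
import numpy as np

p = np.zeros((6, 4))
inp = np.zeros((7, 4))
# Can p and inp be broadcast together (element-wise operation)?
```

No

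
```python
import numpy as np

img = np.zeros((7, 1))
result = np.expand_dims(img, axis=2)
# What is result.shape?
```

(7, 1, 1)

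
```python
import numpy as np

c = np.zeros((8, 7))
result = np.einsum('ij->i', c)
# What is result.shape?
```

(8,)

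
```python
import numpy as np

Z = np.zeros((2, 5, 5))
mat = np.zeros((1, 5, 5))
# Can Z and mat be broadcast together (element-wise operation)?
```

Yes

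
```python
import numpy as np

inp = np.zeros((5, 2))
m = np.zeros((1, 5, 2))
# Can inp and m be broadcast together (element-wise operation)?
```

Yes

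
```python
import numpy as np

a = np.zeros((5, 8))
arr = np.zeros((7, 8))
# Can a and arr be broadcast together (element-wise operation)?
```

No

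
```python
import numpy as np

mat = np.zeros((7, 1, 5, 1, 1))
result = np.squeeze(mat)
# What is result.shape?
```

(7, 5)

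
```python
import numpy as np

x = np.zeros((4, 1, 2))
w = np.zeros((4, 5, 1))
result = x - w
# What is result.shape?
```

(4, 5, 2)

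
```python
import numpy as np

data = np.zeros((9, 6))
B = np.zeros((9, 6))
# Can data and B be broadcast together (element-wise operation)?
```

Yes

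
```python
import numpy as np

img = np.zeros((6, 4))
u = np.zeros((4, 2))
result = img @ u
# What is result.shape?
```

(6, 2)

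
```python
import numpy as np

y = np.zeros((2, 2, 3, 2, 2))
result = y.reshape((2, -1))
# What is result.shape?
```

(2, 24)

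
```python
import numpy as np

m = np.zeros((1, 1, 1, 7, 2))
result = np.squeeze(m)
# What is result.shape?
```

(7, 2)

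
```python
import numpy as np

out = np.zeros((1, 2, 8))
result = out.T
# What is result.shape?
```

(8, 2, 1)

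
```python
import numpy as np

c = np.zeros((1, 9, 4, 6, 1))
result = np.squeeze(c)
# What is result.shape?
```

(9, 4, 6)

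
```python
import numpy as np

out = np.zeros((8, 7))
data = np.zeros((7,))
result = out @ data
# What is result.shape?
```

(8,)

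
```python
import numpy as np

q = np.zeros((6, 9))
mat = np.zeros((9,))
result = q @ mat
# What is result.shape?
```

(6,)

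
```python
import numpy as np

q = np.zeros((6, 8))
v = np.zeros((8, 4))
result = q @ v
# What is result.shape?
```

(6, 4)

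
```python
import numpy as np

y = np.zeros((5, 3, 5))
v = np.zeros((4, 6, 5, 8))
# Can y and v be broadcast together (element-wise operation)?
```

No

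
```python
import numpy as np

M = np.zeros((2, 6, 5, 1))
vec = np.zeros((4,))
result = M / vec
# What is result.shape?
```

(2, 6, 5, 4)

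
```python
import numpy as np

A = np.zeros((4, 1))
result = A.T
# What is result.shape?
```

(1, 4)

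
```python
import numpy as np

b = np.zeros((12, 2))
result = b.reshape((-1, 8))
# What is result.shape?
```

(3, 8)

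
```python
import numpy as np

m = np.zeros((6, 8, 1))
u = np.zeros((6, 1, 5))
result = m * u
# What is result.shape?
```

(6, 8, 5)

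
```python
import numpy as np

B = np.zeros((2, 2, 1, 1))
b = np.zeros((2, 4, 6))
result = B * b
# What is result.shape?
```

(2, 2, 4, 6)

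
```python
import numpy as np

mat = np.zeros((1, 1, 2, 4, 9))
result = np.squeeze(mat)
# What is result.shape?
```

(2, 4, 9)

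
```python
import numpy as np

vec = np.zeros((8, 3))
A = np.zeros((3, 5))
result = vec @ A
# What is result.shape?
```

(8, 5)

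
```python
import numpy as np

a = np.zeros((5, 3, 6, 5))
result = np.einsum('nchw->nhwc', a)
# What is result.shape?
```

(5, 6, 5, 3)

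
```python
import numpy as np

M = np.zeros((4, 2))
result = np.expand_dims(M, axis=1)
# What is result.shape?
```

(4, 1, 2)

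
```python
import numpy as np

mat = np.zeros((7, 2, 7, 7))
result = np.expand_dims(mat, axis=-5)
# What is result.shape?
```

(1, 7, 2, 7, 7)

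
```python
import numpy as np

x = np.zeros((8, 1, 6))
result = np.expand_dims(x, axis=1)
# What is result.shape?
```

(8, 1, 1, 6)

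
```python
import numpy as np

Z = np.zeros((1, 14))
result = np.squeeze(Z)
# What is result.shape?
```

(14,)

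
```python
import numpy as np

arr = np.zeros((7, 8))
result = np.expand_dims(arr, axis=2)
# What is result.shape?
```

(7, 8, 1)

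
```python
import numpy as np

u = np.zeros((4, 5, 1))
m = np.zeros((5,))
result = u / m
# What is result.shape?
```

(4, 5, 5)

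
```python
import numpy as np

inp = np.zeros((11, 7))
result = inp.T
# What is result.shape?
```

(7, 11)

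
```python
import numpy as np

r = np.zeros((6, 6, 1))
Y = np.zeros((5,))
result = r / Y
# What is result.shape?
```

(6, 6, 5)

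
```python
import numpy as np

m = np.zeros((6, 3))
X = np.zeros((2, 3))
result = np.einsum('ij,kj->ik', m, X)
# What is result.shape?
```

(6, 2)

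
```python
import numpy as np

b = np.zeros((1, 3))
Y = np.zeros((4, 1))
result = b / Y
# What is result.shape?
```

(4, 3)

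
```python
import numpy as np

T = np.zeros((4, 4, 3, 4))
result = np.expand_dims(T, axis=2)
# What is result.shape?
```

(4, 4, 1, 3, 4)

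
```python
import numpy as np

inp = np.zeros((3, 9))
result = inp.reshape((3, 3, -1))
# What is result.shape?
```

(3, 3, 3)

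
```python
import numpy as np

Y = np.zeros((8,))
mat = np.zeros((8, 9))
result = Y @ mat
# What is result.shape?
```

(9,)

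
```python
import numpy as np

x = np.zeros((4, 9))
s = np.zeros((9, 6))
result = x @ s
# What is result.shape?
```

(4, 6)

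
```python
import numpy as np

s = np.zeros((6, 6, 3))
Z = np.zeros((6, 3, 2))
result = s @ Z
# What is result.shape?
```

(6, 6, 2)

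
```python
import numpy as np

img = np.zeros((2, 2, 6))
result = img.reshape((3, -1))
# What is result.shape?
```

(3, 8)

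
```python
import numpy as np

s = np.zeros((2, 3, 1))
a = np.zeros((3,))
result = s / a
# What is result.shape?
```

(2, 3, 3)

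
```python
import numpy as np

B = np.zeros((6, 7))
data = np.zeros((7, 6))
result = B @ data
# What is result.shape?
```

(6, 6)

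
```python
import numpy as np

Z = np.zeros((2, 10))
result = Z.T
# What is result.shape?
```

(10, 2)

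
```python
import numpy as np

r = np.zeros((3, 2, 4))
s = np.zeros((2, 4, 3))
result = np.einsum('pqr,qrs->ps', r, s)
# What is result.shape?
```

(3, 3)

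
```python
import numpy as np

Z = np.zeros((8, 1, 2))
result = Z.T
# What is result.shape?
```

(2, 1, 8)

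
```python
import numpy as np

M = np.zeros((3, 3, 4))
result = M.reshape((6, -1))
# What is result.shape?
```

(6, 6)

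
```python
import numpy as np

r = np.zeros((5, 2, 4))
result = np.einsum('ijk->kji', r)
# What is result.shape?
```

(4, 2, 5)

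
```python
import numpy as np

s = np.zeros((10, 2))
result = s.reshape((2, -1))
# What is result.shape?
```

(2, 10)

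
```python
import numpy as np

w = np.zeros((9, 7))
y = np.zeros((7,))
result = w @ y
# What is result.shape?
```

(9,)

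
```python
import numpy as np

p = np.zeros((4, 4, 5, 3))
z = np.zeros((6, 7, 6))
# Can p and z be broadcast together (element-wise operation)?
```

No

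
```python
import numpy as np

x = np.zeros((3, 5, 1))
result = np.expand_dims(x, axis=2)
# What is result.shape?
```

(3, 5, 1, 1)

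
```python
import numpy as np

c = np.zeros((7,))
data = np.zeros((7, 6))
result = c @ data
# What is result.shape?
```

(6,)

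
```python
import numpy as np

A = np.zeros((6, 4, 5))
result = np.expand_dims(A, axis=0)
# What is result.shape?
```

(1, 6, 4, 5)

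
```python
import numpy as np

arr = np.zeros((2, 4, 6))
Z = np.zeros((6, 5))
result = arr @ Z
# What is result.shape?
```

(2, 4, 5)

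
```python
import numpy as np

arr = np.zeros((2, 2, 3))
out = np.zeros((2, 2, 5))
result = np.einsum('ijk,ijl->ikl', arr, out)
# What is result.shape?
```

(2, 3, 5)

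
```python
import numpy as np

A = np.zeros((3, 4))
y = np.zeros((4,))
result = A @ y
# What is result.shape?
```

(3,)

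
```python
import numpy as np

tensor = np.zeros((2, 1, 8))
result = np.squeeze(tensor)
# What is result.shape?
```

(2, 8)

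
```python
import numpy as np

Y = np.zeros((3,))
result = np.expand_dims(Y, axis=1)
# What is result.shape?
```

(3, 1)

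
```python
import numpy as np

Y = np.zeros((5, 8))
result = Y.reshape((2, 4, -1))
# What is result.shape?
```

(2, 4, 5)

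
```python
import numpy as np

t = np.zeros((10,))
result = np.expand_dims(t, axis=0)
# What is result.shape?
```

(1, 10)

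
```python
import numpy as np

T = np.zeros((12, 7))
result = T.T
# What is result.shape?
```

(7, 12)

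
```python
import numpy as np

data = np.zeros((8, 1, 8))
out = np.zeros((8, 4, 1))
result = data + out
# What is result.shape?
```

(8, 4, 8)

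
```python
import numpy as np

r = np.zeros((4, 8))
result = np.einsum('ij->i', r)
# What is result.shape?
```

(4,)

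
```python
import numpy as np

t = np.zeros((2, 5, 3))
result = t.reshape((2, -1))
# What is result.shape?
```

(2, 15)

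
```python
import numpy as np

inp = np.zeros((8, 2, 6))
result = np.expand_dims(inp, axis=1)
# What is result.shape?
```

(8, 1, 2, 6)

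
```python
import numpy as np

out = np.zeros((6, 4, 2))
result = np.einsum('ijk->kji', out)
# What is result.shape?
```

(2, 4, 6)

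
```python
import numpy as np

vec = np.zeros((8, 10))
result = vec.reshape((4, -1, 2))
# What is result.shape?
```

(4, 10, 2)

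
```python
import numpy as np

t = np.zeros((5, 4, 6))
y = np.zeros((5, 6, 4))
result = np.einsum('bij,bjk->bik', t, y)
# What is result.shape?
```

(5, 4, 4)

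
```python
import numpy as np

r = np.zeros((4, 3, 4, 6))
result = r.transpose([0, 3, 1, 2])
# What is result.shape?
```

(4, 6, 3, 4)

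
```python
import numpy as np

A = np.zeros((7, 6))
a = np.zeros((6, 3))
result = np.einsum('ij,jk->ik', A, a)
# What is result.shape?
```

(7, 3)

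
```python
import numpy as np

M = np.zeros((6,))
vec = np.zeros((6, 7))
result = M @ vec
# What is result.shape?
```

(7,)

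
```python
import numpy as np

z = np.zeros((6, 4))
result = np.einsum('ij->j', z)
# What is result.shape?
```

(4,)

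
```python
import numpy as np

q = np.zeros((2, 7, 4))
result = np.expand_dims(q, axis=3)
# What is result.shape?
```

(2, 7, 4, 1)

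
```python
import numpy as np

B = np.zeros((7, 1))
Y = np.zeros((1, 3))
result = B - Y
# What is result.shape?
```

(7, 3)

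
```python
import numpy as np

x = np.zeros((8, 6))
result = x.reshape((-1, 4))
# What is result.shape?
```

(12, 4)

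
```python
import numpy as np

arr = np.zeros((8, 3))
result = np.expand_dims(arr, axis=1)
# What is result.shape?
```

(8, 1, 3)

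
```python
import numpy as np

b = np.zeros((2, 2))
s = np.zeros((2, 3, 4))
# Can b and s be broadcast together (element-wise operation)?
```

No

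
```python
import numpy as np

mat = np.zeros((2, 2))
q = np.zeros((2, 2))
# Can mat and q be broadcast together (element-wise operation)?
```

Yes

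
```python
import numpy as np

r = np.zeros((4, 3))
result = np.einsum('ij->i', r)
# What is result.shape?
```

(4,)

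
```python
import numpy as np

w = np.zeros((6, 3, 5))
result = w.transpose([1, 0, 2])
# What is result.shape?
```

(3, 6, 5)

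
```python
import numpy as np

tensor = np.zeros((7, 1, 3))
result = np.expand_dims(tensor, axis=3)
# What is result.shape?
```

(7, 1, 3, 1)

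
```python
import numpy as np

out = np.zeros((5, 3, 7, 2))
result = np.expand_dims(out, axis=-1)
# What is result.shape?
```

(5, 3, 7, 2, 1)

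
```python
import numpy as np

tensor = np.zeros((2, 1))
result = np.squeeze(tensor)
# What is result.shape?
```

(2,)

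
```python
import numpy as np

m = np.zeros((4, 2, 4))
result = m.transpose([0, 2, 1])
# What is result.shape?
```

(4, 4, 2)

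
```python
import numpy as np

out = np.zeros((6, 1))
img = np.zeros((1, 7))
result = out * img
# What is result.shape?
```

(6, 7)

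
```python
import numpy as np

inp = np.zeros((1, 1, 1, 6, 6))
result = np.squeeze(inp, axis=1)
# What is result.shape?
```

(1, 1, 6, 6)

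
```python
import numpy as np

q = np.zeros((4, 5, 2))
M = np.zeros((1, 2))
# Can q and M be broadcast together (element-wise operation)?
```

Yes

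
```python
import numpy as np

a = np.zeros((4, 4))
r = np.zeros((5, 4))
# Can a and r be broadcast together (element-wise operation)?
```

No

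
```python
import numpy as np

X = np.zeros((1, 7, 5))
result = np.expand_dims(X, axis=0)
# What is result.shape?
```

(1, 1, 7, 5)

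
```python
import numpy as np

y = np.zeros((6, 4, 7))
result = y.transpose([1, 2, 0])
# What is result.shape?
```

(4, 7, 6)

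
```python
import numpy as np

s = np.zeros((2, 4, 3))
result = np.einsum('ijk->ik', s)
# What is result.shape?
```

(2, 3)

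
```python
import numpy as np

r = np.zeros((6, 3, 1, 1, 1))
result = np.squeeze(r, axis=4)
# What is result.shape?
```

(6, 3, 1, 1)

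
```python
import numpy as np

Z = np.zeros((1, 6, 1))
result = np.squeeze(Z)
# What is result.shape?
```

(6,)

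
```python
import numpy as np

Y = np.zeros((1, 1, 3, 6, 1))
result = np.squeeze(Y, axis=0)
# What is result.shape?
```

(1, 3, 6, 1)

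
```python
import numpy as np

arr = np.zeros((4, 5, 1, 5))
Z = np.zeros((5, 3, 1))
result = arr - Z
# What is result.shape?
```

(4, 5, 3, 5)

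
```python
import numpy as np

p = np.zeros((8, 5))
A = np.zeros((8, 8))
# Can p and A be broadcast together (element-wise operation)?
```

No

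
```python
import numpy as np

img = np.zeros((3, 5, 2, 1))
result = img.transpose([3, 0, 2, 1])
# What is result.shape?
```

(1, 3, 2, 5)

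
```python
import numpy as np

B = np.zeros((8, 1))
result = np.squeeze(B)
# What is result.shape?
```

(8,)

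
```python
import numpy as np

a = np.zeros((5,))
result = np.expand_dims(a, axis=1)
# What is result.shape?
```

(5, 1)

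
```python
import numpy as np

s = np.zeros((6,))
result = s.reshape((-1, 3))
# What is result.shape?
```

(2, 3)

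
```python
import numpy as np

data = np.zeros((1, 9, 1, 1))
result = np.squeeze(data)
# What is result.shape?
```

(9,)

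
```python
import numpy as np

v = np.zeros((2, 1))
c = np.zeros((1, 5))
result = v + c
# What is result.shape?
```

(2, 5)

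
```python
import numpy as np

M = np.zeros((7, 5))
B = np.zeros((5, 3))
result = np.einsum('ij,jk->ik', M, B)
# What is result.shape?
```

(7, 3)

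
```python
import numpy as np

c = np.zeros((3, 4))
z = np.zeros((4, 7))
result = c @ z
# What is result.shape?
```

(3, 7)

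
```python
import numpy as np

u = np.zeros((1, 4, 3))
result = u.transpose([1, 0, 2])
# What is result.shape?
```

(4, 1, 3)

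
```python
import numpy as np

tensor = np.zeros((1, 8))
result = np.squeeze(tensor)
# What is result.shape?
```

(8,)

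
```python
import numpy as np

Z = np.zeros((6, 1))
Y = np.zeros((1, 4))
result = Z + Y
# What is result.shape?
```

(6, 4)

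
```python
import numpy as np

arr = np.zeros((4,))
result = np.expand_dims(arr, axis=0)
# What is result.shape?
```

(1, 4)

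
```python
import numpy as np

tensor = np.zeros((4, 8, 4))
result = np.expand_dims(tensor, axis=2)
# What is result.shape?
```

(4, 8, 1, 4)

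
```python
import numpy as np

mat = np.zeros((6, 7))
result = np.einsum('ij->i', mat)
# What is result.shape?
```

(6,)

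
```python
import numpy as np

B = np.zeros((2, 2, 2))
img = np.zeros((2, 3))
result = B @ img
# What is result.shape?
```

(2, 2, 3)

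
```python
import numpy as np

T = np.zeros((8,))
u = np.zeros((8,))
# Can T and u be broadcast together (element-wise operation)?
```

Yes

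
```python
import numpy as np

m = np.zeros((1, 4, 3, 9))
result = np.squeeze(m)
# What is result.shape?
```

(4, 3, 9)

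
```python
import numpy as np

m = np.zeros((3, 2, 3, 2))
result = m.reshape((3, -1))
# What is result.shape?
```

(3, 12)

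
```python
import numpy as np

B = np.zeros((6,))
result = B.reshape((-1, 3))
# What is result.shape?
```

(2, 3)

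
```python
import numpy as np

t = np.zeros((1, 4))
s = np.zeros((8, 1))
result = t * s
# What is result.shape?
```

(8, 4)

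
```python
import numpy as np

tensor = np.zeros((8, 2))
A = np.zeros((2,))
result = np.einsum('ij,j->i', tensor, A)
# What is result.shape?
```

(8,)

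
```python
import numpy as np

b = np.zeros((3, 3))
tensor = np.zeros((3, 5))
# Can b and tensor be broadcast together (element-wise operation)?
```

No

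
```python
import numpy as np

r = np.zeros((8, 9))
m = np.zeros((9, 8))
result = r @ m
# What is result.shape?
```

(8, 8)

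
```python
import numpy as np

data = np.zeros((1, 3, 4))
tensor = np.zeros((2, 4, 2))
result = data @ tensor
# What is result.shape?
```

(2, 3, 2)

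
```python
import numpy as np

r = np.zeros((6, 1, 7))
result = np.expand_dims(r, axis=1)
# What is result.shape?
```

(6, 1, 1, 7)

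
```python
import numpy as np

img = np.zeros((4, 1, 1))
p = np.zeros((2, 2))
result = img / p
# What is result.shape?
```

(4, 2, 2)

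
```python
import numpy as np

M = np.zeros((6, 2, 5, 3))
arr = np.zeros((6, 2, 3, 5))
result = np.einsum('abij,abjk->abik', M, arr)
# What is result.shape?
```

(6, 2, 5, 5)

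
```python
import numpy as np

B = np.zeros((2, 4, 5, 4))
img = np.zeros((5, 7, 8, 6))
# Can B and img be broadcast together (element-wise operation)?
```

No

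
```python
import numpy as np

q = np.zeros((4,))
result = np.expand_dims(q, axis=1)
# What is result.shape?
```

(4, 1)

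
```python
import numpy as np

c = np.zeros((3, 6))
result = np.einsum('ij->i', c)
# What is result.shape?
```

(3,)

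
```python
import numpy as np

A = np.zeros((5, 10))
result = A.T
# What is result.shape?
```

(10, 5)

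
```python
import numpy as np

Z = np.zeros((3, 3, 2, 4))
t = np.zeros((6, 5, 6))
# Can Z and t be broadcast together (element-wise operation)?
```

No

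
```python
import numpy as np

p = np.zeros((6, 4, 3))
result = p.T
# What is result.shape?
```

(3, 4, 6)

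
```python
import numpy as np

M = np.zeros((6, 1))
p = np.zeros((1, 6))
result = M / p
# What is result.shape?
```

(6, 6)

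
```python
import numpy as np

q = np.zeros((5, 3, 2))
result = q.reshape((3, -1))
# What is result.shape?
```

(3, 10)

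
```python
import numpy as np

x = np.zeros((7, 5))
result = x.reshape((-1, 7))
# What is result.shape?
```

(5, 7)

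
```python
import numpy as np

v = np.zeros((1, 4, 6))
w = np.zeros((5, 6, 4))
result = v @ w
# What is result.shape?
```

(5, 4, 4)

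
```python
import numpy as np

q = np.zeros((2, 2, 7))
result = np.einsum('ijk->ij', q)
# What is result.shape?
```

(2, 2)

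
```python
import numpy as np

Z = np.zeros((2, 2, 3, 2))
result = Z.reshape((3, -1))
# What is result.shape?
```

(3, 8)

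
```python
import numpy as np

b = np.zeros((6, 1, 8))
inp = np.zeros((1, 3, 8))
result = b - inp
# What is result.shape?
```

(6, 3, 8)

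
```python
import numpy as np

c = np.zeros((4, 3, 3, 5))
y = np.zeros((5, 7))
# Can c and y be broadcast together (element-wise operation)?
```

No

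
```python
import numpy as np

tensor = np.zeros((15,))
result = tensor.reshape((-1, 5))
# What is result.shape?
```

(3, 5)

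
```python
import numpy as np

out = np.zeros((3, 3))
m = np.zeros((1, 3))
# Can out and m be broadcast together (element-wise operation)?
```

Yes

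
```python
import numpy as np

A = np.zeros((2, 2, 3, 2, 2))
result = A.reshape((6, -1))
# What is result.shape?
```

(6, 8)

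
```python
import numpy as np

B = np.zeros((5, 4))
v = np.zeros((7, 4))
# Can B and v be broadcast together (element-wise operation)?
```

No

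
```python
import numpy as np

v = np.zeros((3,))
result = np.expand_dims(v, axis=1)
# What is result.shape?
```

(3, 1)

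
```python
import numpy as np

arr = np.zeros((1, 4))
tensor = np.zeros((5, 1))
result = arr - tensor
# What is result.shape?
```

(5, 4)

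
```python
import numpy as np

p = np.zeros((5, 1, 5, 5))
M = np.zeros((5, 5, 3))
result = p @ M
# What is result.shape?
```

(5, 5, 5, 3)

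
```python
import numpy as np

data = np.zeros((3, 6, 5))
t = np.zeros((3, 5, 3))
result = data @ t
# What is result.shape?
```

(3, 6, 3)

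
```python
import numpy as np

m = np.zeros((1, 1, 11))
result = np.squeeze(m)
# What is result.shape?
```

(11,)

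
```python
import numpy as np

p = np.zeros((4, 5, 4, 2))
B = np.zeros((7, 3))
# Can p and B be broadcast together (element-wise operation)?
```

No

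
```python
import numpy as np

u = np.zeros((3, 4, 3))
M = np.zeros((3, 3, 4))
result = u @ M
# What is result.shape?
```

(3, 4, 4)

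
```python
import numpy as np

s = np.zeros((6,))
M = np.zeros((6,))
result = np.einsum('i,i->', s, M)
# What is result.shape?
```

()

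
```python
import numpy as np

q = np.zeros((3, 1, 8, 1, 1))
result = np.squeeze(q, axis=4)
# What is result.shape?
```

(3, 1, 8, 1)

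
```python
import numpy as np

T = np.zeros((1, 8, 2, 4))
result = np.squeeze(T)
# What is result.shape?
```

(8, 2, 4)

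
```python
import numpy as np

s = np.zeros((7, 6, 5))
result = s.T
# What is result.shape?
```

(5, 6, 7)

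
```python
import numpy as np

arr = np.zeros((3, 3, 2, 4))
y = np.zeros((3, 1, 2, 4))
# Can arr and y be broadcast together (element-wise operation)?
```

Yes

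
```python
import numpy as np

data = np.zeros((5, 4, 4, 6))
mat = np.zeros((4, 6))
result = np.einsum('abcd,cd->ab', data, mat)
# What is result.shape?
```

(5, 4)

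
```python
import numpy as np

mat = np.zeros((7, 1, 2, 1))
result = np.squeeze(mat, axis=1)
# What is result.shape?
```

(7, 2, 1)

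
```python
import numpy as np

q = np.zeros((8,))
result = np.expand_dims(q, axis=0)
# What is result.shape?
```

(1, 8)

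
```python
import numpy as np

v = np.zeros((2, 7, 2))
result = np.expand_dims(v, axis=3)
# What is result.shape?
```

(2, 7, 2, 1)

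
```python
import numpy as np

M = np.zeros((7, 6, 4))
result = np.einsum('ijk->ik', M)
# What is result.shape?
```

(7, 4)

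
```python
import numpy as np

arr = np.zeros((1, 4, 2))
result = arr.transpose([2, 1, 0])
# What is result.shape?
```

(2, 4, 1)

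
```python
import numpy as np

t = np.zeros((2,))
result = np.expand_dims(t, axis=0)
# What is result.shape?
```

(1, 2)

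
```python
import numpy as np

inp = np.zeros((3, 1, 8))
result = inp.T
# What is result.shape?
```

(8, 1, 3)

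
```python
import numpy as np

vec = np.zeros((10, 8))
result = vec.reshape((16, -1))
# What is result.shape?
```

(16, 5)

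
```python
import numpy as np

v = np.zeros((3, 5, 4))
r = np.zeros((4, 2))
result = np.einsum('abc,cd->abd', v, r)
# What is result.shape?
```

(3, 5, 2)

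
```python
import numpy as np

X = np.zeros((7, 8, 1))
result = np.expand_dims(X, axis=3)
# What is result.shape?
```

(7, 8, 1, 1)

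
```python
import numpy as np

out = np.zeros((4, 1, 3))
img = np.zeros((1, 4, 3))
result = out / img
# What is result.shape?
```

(4, 4, 3)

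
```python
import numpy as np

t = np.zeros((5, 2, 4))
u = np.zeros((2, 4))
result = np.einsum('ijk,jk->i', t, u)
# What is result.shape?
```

(5,)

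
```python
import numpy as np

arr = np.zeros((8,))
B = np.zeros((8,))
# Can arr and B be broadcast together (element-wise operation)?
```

Yes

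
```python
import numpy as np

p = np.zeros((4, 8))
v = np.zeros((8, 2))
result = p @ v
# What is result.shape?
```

(4, 2)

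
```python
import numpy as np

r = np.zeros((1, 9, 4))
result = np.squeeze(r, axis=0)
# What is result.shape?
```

(9, 4)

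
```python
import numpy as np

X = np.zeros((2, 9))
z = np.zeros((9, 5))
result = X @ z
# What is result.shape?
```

(2, 5)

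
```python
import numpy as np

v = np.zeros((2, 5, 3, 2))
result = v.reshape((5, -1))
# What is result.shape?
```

(5, 12)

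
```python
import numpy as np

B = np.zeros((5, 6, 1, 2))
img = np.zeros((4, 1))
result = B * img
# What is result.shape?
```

(5, 6, 4, 2)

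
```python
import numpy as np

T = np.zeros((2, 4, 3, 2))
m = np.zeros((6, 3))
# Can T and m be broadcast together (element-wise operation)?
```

No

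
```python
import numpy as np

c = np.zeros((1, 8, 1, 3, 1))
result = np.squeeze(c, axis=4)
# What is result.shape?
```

(1, 8, 1, 3)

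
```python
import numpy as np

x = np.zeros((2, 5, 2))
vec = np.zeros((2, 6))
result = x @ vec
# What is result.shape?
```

(2, 5, 6)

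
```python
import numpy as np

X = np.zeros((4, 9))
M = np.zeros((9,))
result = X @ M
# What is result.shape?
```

(4,)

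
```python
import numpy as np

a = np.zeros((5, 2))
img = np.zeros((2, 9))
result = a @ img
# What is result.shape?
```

(5, 9)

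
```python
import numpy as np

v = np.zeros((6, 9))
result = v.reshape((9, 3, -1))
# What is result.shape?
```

(9, 3, 2)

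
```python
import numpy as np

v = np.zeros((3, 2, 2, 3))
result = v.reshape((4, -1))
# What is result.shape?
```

(4, 9)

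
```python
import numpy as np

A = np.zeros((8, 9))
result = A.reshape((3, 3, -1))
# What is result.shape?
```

(3, 3, 8)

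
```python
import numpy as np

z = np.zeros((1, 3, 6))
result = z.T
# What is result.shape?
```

(6, 3, 1)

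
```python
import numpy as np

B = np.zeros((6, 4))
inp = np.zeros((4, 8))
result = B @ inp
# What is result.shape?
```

(6, 8)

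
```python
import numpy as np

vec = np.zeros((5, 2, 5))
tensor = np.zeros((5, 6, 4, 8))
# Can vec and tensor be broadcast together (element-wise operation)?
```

No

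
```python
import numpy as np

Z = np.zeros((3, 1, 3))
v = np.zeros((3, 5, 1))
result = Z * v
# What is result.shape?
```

(3, 5, 3)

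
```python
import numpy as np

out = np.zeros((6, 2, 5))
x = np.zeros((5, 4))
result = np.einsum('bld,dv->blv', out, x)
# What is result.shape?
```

(6, 2, 4)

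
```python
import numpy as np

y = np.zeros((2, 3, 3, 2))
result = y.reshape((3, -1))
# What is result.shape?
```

(3, 12)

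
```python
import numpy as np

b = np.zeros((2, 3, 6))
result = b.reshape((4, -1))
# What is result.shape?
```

(4, 9)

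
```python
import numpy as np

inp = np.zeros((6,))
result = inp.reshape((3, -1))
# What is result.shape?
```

(3, 2)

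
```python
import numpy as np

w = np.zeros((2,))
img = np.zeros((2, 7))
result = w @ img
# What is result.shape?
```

(7,)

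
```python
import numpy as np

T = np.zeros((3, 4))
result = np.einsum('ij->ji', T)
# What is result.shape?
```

(4, 3)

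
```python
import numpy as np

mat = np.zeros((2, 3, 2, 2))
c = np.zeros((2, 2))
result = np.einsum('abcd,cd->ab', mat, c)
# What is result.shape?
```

(2, 3)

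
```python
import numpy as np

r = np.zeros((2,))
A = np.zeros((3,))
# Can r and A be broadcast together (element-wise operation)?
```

No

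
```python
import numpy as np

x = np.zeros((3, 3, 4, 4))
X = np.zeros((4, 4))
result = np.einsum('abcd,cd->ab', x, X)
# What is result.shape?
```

(3, 3)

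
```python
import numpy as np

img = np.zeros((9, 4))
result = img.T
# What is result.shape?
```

(4, 9)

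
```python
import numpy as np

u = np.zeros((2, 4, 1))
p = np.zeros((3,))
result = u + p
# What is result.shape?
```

(2, 4, 3)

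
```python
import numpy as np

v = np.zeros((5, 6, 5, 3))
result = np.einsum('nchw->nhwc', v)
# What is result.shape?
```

(5, 5, 3, 6)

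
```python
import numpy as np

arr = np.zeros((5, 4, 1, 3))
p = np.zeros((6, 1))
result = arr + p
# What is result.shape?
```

(5, 4, 6, 3)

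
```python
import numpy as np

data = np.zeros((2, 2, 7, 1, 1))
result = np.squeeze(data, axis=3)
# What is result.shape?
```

(2, 2, 7, 1)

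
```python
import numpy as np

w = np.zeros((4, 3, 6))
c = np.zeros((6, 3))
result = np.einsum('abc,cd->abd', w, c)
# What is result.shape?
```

(4, 3, 3)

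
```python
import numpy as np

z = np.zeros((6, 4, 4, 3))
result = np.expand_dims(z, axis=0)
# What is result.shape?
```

(1, 6, 4, 4, 3)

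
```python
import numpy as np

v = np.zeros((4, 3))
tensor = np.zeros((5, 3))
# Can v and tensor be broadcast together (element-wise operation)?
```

No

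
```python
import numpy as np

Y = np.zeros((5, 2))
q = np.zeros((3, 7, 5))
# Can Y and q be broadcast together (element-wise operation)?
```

No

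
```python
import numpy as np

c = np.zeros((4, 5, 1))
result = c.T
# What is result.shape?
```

(1, 5, 4)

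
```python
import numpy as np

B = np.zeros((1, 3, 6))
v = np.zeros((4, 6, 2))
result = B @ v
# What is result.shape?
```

(4, 3, 2)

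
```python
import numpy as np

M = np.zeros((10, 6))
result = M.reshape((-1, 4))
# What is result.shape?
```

(15, 4)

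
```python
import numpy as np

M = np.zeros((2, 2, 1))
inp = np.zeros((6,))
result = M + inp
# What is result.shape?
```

(2, 2, 6)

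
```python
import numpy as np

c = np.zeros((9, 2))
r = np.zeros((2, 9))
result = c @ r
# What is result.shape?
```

(9, 9)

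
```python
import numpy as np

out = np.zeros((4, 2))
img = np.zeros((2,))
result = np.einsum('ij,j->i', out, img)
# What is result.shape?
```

(4,)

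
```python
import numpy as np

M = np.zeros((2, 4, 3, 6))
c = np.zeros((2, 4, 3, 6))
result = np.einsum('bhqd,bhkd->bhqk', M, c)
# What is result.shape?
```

(2, 4, 3, 3)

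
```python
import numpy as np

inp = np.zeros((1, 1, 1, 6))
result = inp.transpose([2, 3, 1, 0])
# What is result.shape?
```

(1, 6, 1, 1)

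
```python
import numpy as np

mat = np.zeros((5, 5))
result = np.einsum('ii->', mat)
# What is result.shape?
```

()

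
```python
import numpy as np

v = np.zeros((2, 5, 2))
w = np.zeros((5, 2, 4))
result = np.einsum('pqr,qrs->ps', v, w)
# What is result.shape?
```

(2, 4)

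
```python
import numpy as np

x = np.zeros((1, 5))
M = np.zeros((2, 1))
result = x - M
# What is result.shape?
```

(2, 5)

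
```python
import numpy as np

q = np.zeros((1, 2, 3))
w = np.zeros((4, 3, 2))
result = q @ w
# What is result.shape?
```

(4, 2, 2)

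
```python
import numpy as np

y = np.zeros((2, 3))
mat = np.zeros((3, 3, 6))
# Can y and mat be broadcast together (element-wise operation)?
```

No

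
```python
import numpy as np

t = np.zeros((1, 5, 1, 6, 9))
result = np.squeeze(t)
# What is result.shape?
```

(5, 6, 9)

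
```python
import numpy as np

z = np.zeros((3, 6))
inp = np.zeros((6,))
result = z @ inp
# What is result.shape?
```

(3,)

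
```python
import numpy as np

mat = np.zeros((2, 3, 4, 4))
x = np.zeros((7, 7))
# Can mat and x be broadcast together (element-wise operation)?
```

No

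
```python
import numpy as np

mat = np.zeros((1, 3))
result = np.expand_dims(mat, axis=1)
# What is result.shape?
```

(1, 1, 3)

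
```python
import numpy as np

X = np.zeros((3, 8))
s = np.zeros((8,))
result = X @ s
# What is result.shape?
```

(3,)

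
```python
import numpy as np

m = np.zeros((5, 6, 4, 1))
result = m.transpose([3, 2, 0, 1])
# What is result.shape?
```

(1, 4, 5, 6)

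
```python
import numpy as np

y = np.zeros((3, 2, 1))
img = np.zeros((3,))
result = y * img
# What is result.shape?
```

(3, 2, 3)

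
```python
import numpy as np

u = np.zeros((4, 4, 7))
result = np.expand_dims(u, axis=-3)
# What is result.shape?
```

(4, 1, 4, 7)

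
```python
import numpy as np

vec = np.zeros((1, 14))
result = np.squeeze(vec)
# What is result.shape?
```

(14,)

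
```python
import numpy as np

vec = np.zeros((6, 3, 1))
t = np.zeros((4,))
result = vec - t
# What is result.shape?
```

(6, 3, 4)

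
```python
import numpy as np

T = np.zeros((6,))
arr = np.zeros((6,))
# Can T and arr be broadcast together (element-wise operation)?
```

Yes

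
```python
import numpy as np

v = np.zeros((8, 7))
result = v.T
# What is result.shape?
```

(7, 8)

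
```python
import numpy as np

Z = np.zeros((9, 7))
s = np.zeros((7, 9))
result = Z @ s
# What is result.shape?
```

(9, 9)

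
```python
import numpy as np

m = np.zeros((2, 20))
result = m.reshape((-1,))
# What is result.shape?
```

(40,)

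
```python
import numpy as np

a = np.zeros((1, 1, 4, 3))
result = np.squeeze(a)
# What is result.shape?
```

(4, 3)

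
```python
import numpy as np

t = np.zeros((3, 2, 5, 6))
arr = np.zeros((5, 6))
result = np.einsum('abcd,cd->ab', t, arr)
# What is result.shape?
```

(3, 2)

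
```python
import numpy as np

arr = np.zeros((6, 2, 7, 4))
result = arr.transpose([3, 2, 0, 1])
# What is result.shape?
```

(4, 7, 6, 2)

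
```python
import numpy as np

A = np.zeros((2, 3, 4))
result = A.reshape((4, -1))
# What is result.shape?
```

(4, 6)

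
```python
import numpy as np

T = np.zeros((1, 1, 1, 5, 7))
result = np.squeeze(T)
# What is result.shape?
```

(5, 7)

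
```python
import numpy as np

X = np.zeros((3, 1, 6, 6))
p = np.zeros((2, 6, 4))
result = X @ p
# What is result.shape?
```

(3, 2, 6, 4)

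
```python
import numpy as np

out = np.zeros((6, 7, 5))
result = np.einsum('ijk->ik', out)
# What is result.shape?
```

(6, 5)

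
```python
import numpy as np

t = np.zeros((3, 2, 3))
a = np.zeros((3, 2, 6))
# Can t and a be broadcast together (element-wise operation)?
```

No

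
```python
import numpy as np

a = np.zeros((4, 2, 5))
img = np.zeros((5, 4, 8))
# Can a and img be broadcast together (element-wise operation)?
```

No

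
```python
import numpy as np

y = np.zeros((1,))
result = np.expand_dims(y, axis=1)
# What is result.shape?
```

(1, 1)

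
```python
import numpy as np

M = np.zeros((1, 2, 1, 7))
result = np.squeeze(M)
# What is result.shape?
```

(2, 7)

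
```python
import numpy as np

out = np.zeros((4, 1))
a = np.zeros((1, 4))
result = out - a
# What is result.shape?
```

(4, 4)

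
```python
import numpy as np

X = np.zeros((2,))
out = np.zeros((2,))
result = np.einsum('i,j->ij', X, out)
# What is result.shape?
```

(2, 2)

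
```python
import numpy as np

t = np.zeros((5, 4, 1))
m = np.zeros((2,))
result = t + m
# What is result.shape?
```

(5, 4, 2)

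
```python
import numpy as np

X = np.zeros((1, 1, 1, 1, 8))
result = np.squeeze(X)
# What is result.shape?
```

(8,)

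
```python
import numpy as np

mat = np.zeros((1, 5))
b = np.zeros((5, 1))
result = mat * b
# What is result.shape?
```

(5, 5)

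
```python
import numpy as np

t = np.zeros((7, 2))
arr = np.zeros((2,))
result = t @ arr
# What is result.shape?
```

(7,)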